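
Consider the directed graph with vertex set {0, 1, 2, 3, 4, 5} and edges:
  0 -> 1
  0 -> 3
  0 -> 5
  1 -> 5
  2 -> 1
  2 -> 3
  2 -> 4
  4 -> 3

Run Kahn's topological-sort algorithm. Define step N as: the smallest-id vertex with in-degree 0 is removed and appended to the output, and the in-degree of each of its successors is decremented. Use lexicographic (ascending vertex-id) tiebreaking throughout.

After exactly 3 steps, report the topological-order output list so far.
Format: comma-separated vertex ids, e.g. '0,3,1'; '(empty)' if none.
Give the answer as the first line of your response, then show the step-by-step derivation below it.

0,2,1

step 1: output 0; order=[0]; indeg=(0,1,0,2,1,1)
step 2: output 2; order=[0,2]; indeg=(0,0,0,1,0,1)
step 3: output 1; order=[0,2,1]; indeg=(0,0,0,1,0,0)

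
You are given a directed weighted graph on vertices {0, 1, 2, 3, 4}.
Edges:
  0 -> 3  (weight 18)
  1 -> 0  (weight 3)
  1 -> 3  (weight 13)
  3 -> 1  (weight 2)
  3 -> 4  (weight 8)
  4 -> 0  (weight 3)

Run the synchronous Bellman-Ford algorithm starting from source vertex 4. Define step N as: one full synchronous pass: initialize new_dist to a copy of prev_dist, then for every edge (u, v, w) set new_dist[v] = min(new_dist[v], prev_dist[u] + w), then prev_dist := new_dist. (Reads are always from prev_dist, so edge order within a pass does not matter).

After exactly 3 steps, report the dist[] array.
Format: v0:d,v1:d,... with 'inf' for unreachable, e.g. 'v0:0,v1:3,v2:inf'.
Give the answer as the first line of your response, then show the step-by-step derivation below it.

v0:3,v1:23,v2:inf,v3:21,v4:0

step 1: dist = v0:3,v1:inf,v2:inf,v3:inf,v4:0
step 2: dist = v0:3,v1:inf,v2:inf,v3:21,v4:0
step 3: dist = v0:3,v1:23,v2:inf,v3:21,v4:0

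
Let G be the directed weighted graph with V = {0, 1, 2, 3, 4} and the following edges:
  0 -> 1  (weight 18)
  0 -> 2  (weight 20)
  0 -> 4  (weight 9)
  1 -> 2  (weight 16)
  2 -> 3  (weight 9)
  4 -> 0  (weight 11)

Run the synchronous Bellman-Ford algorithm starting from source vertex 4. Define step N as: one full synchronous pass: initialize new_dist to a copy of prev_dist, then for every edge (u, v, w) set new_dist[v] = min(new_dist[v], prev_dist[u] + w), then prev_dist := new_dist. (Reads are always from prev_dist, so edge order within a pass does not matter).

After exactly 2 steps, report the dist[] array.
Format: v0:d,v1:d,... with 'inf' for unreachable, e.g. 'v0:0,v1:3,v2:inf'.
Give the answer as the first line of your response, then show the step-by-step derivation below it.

v0:11,v1:29,v2:31,v3:inf,v4:0

step 1: dist = v0:11,v1:inf,v2:inf,v3:inf,v4:0
step 2: dist = v0:11,v1:29,v2:31,v3:inf,v4:0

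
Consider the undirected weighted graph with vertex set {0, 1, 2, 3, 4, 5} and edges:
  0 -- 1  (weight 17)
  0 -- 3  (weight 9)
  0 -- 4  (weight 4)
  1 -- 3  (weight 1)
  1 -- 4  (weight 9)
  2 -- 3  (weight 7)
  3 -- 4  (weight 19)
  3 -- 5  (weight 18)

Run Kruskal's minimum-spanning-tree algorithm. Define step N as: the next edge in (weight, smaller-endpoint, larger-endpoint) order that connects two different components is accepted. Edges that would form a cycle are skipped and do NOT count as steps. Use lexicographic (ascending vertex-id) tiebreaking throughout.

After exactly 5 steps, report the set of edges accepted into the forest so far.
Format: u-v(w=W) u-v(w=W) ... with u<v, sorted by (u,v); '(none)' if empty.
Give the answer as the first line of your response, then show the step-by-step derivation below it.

0-3(w=9) 0-4(w=4) 1-3(w=1) 2-3(w=7) 3-5(w=18)

step 1: add edge 1-3 (w=1); MST = {1-3(w=1)}
step 2: add edge 0-4 (w=4); MST = {0-4(w=4) 1-3(w=1)}
step 3: add edge 2-3 (w=7); MST = {0-4(w=4) 1-3(w=1) 2-3(w=7)}
step 4: add edge 0-3 (w=9); MST = {0-3(w=9) 0-4(w=4) 1-3(w=1) 2-3(w=7)}
step 5: add edge 3-5 (w=18); MST = {0-3(w=9) 0-4(w=4) 1-3(w=1) 2-3(w=7) 3-5(w=18)}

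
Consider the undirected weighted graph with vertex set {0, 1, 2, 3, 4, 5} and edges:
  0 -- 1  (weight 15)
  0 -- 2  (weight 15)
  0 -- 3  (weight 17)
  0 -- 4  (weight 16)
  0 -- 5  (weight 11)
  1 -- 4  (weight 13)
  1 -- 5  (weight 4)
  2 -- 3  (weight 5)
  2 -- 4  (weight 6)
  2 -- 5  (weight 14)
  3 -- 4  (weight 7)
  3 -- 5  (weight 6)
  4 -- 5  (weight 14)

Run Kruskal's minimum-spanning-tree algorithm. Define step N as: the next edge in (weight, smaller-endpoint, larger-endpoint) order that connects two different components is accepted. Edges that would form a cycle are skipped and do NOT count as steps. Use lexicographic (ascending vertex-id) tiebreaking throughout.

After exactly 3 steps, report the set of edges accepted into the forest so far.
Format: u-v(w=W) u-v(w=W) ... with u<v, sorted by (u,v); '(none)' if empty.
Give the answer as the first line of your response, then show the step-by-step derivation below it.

1-5(w=4) 2-3(w=5) 2-4(w=6)

step 1: add edge 1-5 (w=4); MST = {1-5(w=4)}
step 2: add edge 2-3 (w=5); MST = {1-5(w=4) 2-3(w=5)}
step 3: add edge 2-4 (w=6); MST = {1-5(w=4) 2-3(w=5) 2-4(w=6)}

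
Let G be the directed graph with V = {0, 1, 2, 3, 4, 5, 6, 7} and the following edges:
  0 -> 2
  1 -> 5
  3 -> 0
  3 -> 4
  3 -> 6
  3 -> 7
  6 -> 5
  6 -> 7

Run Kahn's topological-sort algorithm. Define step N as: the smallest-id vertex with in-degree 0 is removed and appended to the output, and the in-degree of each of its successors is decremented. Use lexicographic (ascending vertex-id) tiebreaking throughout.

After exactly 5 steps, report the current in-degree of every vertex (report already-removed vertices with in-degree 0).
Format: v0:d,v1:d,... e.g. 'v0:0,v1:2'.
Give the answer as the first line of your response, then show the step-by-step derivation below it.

v0:0,v1:0,v2:0,v3:0,v4:0,v5:1,v6:0,v7:1

step 1: output 1; order=[1]; indeg=(1,0,1,0,1,1,1,2)
step 2: output 3; order=[1,3]; indeg=(0,0,1,0,0,1,0,1)
step 3: output 0; order=[1,3,0]; indeg=(0,0,0,0,0,1,0,1)
step 4: output 2; order=[1,3,0,2]; indeg=(0,0,0,0,0,1,0,1)
step 5: output 4; order=[1,3,0,2,4]; indeg=(0,0,0,0,0,1,0,1)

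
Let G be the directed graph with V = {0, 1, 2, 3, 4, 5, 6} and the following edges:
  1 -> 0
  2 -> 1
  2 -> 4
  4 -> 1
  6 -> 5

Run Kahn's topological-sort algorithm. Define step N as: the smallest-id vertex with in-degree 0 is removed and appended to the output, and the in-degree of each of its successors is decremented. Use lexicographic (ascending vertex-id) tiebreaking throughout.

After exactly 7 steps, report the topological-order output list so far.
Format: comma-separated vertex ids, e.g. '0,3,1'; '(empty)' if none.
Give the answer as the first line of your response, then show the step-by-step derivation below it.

2,3,4,1,0,6,5

step 1: output 2; order=[2]; indeg=(1,1,0,0,0,1,0)
step 2: output 3; order=[2,3]; indeg=(1,1,0,0,0,1,0)
step 3: output 4; order=[2,3,4]; indeg=(1,0,0,0,0,1,0)
step 4: output 1; order=[2,3,4,1]; indeg=(0,0,0,0,0,1,0)
step 5: output 0; order=[2,3,4,1,0]; indeg=(0,0,0,0,0,1,0)
step 6: output 6; order=[2,3,4,1,0,6]; indeg=(0,0,0,0,0,0,0)
step 7: output 5; order=[2,3,4,1,0,6,5]; indeg=(0,0,0,0,0,0,0)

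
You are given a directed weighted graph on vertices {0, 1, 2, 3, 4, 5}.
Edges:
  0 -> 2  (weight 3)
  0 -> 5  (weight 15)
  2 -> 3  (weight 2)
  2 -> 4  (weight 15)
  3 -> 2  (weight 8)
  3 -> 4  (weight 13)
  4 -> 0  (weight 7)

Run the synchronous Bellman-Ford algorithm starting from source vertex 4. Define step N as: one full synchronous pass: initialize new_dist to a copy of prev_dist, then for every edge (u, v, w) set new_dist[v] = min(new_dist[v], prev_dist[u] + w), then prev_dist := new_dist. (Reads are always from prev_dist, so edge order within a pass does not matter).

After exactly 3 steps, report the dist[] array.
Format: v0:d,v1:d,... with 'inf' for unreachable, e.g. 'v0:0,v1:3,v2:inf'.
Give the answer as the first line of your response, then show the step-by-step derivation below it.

v0:7,v1:inf,v2:10,v3:12,v4:0,v5:22

step 1: dist = v0:7,v1:inf,v2:inf,v3:inf,v4:0,v5:inf
step 2: dist = v0:7,v1:inf,v2:10,v3:inf,v4:0,v5:22
step 3: dist = v0:7,v1:inf,v2:10,v3:12,v4:0,v5:22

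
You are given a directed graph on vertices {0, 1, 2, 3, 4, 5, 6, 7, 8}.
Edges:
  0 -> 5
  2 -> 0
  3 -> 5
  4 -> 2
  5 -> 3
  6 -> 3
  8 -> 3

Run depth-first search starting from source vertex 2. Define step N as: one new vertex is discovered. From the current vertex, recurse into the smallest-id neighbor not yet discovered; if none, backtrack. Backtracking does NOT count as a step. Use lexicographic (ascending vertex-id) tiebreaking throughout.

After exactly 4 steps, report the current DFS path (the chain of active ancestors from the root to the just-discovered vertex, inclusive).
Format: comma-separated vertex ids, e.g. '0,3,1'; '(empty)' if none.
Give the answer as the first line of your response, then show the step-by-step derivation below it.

2,0,5,3

step 1: discover 2; path=2; order=2
step 2: discover 0; path=2>0; order=2,0
step 3: discover 5; path=2>0>5; order=2,0,5
step 4: discover 3; path=2>0>5>3; order=2,0,5,3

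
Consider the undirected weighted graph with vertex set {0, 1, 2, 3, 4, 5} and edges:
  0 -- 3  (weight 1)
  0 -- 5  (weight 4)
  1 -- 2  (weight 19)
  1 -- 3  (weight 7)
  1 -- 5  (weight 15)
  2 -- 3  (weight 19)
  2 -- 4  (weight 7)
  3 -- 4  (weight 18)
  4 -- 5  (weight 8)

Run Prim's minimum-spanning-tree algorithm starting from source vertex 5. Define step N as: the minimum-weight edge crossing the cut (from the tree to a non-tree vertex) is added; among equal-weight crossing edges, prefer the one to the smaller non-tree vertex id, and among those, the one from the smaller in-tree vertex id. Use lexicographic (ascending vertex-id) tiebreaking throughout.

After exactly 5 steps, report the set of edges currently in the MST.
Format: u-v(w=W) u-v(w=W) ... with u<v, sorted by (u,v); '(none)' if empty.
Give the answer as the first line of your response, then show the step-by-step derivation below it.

0-3(w=1) 0-5(w=4) 1-3(w=7) 2-4(w=7) 4-5(w=8)

step 1: add edge 0-5 (w=4); MST = {0-5(w=4)}
step 2: add edge 0-3 (w=1); MST = {0-3(w=1) 0-5(w=4)}
step 3: add edge 1-3 (w=7); MST = {0-3(w=1) 0-5(w=4) 1-3(w=7)}
step 4: add edge 4-5 (w=8); MST = {0-3(w=1) 0-5(w=4) 1-3(w=7) 4-5(w=8)}
step 5: add edge 2-4 (w=7); MST = {0-3(w=1) 0-5(w=4) 1-3(w=7) 2-4(w=7) 4-5(w=8)}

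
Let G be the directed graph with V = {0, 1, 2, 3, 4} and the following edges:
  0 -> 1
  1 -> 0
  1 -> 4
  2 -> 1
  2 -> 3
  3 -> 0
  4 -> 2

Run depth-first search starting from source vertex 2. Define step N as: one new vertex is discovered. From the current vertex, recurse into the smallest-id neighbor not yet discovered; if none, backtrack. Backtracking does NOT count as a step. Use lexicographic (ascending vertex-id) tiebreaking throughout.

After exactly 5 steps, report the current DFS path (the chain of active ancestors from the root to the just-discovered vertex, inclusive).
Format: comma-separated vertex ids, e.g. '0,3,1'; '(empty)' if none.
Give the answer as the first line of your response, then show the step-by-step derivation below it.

2,3

step 1: discover 2; path=2; order=2
step 2: discover 1; path=2>1; order=2,1
step 3: discover 0; path=2>1>0; order=2,1,0
step 4: discover 4; path=2>1>4; order=2,1,0,4
step 5: discover 3; path=2>3; order=2,1,0,4,3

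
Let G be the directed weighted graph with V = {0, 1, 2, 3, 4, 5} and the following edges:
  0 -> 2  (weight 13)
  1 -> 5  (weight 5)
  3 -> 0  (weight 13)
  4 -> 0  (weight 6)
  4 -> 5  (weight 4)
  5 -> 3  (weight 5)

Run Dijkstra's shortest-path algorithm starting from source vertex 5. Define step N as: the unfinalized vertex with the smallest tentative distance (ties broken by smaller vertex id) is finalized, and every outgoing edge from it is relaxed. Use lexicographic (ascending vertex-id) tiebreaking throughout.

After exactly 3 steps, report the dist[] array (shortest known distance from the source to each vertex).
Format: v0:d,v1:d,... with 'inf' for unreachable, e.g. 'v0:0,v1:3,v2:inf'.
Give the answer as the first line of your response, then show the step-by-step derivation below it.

v0:18,v1:inf,v2:31,v3:5,v4:inf,v5:0

step 1: dist = v0:inf,v1:inf,v2:inf,v3:5,v4:inf,v5:0
step 2: dist = v0:18,v1:inf,v2:inf,v3:5,v4:inf,v5:0
step 3: dist = v0:18,v1:inf,v2:31,v3:5,v4:inf,v5:0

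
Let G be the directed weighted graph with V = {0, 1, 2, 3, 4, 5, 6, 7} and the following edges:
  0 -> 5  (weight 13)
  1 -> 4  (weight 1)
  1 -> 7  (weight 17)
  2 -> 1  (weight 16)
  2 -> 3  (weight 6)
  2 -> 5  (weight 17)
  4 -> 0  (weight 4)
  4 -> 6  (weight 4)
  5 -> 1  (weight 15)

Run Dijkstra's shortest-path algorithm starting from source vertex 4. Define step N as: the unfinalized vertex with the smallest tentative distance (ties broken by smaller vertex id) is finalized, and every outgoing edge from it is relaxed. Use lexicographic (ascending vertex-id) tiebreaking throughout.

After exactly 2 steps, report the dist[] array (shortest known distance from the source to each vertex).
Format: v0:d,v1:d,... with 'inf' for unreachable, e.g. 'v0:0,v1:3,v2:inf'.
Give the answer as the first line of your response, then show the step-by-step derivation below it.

v0:4,v1:inf,v2:inf,v3:inf,v4:0,v5:17,v6:4,v7:inf

step 1: dist = v0:4,v1:inf,v2:inf,v3:inf,v4:0,v5:inf,v6:4,v7:inf
step 2: dist = v0:4,v1:inf,v2:inf,v3:inf,v4:0,v5:17,v6:4,v7:inf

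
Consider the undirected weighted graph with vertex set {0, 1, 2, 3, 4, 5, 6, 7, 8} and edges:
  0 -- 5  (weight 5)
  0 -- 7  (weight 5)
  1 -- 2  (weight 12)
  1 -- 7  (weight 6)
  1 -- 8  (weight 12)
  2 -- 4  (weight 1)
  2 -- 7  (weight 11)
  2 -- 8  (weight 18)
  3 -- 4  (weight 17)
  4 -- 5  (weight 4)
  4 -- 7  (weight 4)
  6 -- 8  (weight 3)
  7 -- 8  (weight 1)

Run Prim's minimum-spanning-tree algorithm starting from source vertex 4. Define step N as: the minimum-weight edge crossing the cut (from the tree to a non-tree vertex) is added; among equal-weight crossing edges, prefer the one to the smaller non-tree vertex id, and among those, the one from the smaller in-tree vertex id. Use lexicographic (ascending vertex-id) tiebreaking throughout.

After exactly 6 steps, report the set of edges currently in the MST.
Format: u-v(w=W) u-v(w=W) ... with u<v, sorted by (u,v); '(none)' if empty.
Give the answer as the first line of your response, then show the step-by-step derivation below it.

0-5(w=5) 2-4(w=1) 4-5(w=4) 4-7(w=4) 6-8(w=3) 7-8(w=1)

step 1: add edge 2-4 (w=1); MST = {2-4(w=1)}
step 2: add edge 4-5 (w=4); MST = {2-4(w=1) 4-5(w=4)}
step 3: add edge 4-7 (w=4); MST = {2-4(w=1) 4-5(w=4) 4-7(w=4)}
step 4: add edge 7-8 (w=1); MST = {2-4(w=1) 4-5(w=4) 4-7(w=4) 7-8(w=1)}
step 5: add edge 6-8 (w=3); MST = {2-4(w=1) 4-5(w=4) 4-7(w=4) 6-8(w=3) 7-8(w=1)}
step 6: add edge 0-5 (w=5); MST = {0-5(w=5) 2-4(w=1) 4-5(w=4) 4-7(w=4) 6-8(w=3) 7-8(w=1)}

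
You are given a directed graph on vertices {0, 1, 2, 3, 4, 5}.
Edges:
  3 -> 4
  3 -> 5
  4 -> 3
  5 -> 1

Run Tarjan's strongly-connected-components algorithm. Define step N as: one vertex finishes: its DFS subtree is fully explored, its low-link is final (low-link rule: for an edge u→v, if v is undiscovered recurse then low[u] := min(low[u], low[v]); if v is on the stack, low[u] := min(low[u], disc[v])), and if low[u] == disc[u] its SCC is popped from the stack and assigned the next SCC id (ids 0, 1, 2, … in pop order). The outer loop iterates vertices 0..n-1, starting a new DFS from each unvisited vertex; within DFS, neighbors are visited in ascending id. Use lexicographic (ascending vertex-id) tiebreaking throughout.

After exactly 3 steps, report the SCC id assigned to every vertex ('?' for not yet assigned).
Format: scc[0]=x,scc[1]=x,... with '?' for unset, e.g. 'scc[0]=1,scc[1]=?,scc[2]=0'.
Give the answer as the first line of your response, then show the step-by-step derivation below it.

scc[0]=0,scc[1]=1,scc[2]=2,scc[3]=?,scc[4]=?,scc[5]=?

step 1: low=(low[0]=0,low[1]=?,low[2]=?,low[3]=?,low[4]=?,low[5]=?); scc=(scc[0]=0,scc[1]=?,scc[2]=?,scc[3]=?,scc[4]=?,scc[5]=?)
step 2: low=(low[0]=0,low[1]=1,low[2]=?,low[3]=?,low[4]=?,low[5]=?); scc=(scc[0]=0,scc[1]=1,scc[2]=?,scc[3]=?,scc[4]=?,scc[5]=?)
step 3: low=(low[0]=0,low[1]=1,low[2]=2,low[3]=?,low[4]=?,low[5]=?); scc=(scc[0]=0,scc[1]=1,scc[2]=2,scc[3]=?,scc[4]=?,scc[5]=?)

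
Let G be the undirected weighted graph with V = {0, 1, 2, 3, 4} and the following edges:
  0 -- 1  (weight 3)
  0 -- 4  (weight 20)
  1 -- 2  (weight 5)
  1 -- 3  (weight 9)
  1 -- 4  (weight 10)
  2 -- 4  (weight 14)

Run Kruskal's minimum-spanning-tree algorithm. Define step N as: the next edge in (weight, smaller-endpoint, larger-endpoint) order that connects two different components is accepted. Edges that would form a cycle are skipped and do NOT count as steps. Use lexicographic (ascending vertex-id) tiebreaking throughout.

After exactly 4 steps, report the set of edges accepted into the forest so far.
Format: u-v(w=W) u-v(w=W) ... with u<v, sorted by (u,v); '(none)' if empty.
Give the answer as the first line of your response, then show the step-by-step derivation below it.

0-1(w=3) 1-2(w=5) 1-3(w=9) 1-4(w=10)

step 1: add edge 0-1 (w=3); MST = {0-1(w=3)}
step 2: add edge 1-2 (w=5); MST = {0-1(w=3) 1-2(w=5)}
step 3: add edge 1-3 (w=9); MST = {0-1(w=3) 1-2(w=5) 1-3(w=9)}
step 4: add edge 1-4 (w=10); MST = {0-1(w=3) 1-2(w=5) 1-3(w=9) 1-4(w=10)}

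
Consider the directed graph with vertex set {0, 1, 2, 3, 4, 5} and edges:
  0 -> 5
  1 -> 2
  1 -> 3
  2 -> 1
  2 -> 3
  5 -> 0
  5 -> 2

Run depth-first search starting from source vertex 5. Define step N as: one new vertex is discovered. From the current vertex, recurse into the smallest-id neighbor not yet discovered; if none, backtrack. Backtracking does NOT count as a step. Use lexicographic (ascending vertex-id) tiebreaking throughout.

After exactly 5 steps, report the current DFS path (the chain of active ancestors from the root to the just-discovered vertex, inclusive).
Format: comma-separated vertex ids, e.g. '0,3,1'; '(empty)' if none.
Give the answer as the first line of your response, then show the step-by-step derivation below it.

5,2,1,3

step 1: discover 5; path=5; order=5
step 2: discover 0; path=5>0; order=5,0
step 3: discover 2; path=5>2; order=5,0,2
step 4: discover 1; path=5>2>1; order=5,0,2,1
step 5: discover 3; path=5>2>1>3; order=5,0,2,1,3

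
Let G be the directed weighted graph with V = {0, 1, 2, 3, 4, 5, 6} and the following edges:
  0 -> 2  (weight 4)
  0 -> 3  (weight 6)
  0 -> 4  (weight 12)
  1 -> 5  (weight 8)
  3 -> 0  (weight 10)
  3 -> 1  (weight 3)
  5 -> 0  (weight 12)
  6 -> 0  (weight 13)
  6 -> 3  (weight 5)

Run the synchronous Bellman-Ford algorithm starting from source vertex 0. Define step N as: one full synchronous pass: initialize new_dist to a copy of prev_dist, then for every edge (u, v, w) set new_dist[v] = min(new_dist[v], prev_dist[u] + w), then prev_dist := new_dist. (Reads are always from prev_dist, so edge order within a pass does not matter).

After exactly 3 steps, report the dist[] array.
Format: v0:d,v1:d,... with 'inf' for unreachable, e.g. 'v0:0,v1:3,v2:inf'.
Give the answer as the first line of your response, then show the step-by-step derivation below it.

v0:0,v1:9,v2:4,v3:6,v4:12,v5:17,v6:inf

step 1: dist = v0:0,v1:inf,v2:4,v3:6,v4:12,v5:inf,v6:inf
step 2: dist = v0:0,v1:9,v2:4,v3:6,v4:12,v5:inf,v6:inf
step 3: dist = v0:0,v1:9,v2:4,v3:6,v4:12,v5:17,v6:inf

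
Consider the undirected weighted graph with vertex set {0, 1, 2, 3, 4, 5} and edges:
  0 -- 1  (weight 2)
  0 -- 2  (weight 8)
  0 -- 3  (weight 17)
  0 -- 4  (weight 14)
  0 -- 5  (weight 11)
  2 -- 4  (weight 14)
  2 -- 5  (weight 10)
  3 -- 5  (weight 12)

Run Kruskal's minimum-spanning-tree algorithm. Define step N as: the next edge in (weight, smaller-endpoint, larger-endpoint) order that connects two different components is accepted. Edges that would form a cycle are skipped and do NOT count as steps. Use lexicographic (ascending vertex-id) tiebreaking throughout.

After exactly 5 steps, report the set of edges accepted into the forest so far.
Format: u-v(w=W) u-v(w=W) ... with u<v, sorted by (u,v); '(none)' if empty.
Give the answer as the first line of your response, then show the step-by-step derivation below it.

0-1(w=2) 0-2(w=8) 0-4(w=14) 2-5(w=10) 3-5(w=12)

step 1: add edge 0-1 (w=2); MST = {0-1(w=2)}
step 2: add edge 0-2 (w=8); MST = {0-1(w=2) 0-2(w=8)}
step 3: add edge 2-5 (w=10); MST = {0-1(w=2) 0-2(w=8) 2-5(w=10)}
step 4: add edge 3-5 (w=12); MST = {0-1(w=2) 0-2(w=8) 2-5(w=10) 3-5(w=12)}
step 5: add edge 0-4 (w=14); MST = {0-1(w=2) 0-2(w=8) 0-4(w=14) 2-5(w=10) 3-5(w=12)}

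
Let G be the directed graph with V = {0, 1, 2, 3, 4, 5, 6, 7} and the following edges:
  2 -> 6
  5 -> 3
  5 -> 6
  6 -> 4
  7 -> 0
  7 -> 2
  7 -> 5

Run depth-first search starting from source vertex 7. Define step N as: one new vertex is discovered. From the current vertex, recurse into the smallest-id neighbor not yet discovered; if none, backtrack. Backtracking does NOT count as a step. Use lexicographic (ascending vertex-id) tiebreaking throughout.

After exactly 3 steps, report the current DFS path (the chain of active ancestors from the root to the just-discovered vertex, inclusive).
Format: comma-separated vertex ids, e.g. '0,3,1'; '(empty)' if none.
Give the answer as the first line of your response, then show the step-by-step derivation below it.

7,2

step 1: discover 7; path=7; order=7
step 2: discover 0; path=7>0; order=7,0
step 3: discover 2; path=7>2; order=7,0,2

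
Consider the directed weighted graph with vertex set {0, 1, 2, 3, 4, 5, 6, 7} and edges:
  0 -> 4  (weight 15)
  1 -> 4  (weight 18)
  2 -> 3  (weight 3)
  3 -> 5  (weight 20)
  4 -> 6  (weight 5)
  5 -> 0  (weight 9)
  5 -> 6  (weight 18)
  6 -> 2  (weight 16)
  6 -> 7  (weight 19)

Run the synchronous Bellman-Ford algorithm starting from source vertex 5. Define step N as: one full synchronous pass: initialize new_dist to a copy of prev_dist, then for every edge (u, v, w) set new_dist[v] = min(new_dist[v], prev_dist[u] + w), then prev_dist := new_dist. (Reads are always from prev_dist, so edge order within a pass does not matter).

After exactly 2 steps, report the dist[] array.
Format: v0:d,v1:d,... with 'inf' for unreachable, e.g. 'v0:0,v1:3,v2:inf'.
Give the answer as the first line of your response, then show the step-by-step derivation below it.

v0:9,v1:inf,v2:34,v3:inf,v4:24,v5:0,v6:18,v7:37

step 1: dist = v0:9,v1:inf,v2:inf,v3:inf,v4:inf,v5:0,v6:18,v7:inf
step 2: dist = v0:9,v1:inf,v2:34,v3:inf,v4:24,v5:0,v6:18,v7:37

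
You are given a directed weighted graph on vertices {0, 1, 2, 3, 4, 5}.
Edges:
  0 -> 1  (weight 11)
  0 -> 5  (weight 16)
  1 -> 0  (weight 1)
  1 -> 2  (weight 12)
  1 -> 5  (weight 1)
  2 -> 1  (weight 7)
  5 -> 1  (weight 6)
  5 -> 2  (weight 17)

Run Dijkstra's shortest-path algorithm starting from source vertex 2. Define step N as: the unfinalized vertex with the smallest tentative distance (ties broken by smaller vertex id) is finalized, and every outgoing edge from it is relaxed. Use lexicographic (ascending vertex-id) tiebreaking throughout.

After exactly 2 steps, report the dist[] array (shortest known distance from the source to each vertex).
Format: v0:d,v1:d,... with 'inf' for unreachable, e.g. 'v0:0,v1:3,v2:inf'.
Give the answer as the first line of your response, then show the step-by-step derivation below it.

v0:8,v1:7,v2:0,v3:inf,v4:inf,v5:8

step 1: dist = v0:inf,v1:7,v2:0,v3:inf,v4:inf,v5:inf
step 2: dist = v0:8,v1:7,v2:0,v3:inf,v4:inf,v5:8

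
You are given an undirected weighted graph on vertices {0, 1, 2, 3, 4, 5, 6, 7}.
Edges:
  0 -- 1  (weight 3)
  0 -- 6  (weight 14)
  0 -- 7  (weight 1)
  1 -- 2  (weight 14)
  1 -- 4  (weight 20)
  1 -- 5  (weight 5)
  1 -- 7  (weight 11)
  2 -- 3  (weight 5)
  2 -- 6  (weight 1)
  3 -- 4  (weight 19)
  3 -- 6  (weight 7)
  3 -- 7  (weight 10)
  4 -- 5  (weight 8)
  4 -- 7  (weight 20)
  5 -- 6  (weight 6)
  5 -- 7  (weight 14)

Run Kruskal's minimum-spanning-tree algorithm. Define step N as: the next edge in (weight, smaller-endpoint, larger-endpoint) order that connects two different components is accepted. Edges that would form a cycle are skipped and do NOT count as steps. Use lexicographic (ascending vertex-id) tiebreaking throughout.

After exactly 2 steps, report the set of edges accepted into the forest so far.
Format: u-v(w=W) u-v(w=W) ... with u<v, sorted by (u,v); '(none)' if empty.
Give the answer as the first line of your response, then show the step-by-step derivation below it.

0-7(w=1) 2-6(w=1)

step 1: add edge 0-7 (w=1); MST = {0-7(w=1)}
step 2: add edge 2-6 (w=1); MST = {0-7(w=1) 2-6(w=1)}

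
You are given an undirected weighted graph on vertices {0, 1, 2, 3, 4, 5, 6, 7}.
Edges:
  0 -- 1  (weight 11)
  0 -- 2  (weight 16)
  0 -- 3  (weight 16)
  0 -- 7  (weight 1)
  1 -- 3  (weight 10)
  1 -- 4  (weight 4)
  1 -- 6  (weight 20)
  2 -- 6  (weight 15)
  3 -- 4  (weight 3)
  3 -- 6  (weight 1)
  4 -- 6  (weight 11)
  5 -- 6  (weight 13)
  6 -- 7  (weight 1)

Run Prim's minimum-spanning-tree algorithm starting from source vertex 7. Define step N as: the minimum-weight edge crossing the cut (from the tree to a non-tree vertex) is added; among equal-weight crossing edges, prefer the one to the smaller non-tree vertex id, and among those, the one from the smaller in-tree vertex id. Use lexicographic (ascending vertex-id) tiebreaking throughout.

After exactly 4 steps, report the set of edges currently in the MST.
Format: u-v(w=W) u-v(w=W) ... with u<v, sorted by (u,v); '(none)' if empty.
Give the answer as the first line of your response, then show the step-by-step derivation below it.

0-7(w=1) 3-4(w=3) 3-6(w=1) 6-7(w=1)

step 1: add edge 0-7 (w=1); MST = {0-7(w=1)}
step 2: add edge 6-7 (w=1); MST = {0-7(w=1) 6-7(w=1)}
step 3: add edge 3-6 (w=1); MST = {0-7(w=1) 3-6(w=1) 6-7(w=1)}
step 4: add edge 3-4 (w=3); MST = {0-7(w=1) 3-4(w=3) 3-6(w=1) 6-7(w=1)}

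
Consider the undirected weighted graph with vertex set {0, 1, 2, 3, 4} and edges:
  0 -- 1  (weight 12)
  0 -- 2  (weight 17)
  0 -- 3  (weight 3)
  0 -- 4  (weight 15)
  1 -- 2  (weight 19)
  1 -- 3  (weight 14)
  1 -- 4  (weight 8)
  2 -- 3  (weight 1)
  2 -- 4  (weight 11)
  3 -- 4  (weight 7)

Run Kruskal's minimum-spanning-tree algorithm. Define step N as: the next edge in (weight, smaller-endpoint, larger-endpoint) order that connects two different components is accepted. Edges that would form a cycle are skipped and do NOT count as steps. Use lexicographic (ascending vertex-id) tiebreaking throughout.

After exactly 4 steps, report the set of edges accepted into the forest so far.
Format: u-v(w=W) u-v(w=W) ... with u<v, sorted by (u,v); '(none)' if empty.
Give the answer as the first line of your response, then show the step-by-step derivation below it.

0-3(w=3) 1-4(w=8) 2-3(w=1) 3-4(w=7)

step 1: add edge 2-3 (w=1); MST = {2-3(w=1)}
step 2: add edge 0-3 (w=3); MST = {0-3(w=3) 2-3(w=1)}
step 3: add edge 3-4 (w=7); MST = {0-3(w=3) 2-3(w=1) 3-4(w=7)}
step 4: add edge 1-4 (w=8); MST = {0-3(w=3) 1-4(w=8) 2-3(w=1) 3-4(w=7)}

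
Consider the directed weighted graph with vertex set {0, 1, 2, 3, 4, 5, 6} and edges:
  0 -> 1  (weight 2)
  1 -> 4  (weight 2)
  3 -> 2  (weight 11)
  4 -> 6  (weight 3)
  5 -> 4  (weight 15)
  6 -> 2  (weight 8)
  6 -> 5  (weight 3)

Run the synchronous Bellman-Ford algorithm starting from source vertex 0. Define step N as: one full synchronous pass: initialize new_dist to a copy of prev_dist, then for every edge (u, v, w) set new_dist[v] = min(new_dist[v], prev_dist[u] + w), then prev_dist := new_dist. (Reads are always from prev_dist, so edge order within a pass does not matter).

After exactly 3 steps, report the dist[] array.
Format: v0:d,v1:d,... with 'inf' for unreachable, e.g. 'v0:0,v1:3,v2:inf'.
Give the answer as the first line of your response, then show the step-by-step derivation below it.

v0:0,v1:2,v2:inf,v3:inf,v4:4,v5:inf,v6:7

step 1: dist = v0:0,v1:2,v2:inf,v3:inf,v4:inf,v5:inf,v6:inf
step 2: dist = v0:0,v1:2,v2:inf,v3:inf,v4:4,v5:inf,v6:inf
step 3: dist = v0:0,v1:2,v2:inf,v3:inf,v4:4,v5:inf,v6:7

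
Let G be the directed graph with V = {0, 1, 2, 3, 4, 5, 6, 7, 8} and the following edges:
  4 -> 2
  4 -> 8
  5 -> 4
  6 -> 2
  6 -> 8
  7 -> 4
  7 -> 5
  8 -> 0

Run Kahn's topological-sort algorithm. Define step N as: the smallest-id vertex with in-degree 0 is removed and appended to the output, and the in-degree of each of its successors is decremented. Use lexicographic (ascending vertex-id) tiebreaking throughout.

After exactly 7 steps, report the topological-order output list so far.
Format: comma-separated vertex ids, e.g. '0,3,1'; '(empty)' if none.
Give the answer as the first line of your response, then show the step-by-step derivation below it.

1,3,6,7,5,4,2

step 1: output 1; order=[1]; indeg=(1,0,2,0,2,1,0,0,2)
step 2: output 3; order=[1,3]; indeg=(1,0,2,0,2,1,0,0,2)
step 3: output 6; order=[1,3,6]; indeg=(1,0,1,0,2,1,0,0,1)
step 4: output 7; order=[1,3,6,7]; indeg=(1,0,1,0,1,0,0,0,1)
step 5: output 5; order=[1,3,6,7,5]; indeg=(1,0,1,0,0,0,0,0,1)
step 6: output 4; order=[1,3,6,7,5,4]; indeg=(1,0,0,0,0,0,0,0,0)
step 7: output 2; order=[1,3,6,7,5,4,2]; indeg=(1,0,0,0,0,0,0,0,0)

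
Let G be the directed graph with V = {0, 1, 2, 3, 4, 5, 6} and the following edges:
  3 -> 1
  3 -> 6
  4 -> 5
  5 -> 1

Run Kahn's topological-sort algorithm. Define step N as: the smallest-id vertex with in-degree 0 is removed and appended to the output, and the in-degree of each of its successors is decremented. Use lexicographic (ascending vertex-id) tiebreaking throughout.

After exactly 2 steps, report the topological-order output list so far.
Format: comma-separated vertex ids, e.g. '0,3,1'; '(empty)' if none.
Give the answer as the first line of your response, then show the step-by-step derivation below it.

0,2

step 1: output 0; order=[0]; indeg=(0,2,0,0,0,1,1)
step 2: output 2; order=[0,2]; indeg=(0,2,0,0,0,1,1)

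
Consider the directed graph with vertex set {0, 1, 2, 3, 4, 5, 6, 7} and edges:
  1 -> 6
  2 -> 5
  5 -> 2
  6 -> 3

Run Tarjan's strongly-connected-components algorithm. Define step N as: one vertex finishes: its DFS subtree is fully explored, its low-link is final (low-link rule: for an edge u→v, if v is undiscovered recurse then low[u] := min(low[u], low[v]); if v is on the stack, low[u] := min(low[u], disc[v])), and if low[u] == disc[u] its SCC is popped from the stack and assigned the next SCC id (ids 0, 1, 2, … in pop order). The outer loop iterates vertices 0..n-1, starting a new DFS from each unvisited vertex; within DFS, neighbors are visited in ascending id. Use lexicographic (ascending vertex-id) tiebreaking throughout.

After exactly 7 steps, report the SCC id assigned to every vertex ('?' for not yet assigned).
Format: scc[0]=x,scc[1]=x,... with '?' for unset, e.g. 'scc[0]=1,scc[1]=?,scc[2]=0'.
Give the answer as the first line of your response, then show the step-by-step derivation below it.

scc[0]=0,scc[1]=3,scc[2]=4,scc[3]=1,scc[4]=5,scc[5]=4,scc[6]=2,scc[7]=?

step 1: low=(low[0]=0,low[1]=?,low[2]=?,low[3]=?,low[4]=?,low[5]=?,low[6]=?,low[7]=?); scc=(scc[0]=0,scc[1]=?,scc[2]=?,scc[3]=?,scc[4]=?,scc[5]=?,scc[6]=?,scc[7]=?)
step 2: low=(low[0]=0,low[1]=1,low[2]=?,low[3]=3,low[4]=?,low[5]=?,low[6]=2,low[7]=?); scc=(scc[0]=0,scc[1]=?,scc[2]=?,scc[3]=1,scc[4]=?,scc[5]=?,scc[6]=?,scc[7]=?)
step 3: low=(low[0]=0,low[1]=1,low[2]=?,low[3]=3,low[4]=?,low[5]=?,low[6]=2,low[7]=?); scc=(scc[0]=0,scc[1]=?,scc[2]=?,scc[3]=1,scc[4]=?,scc[5]=?,scc[6]=2,scc[7]=?)
step 4: low=(low[0]=0,low[1]=1,low[2]=?,low[3]=3,low[4]=?,low[5]=?,low[6]=2,low[7]=?); scc=(scc[0]=0,scc[1]=3,scc[2]=?,scc[3]=1,scc[4]=?,scc[5]=?,scc[6]=2,scc[7]=?)
step 5: low=(low[0]=0,low[1]=1,low[2]=4,low[3]=3,low[4]=?,low[5]=4,low[6]=2,low[7]=?); scc=(scc[0]=0,scc[1]=3,scc[2]=?,scc[3]=1,scc[4]=?,scc[5]=?,scc[6]=2,scc[7]=?)
step 6: low=(low[0]=0,low[1]=1,low[2]=4,low[3]=3,low[4]=?,low[5]=4,low[6]=2,low[7]=?); scc=(scc[0]=0,scc[1]=3,scc[2]=4,scc[3]=1,scc[4]=?,scc[5]=4,scc[6]=2,scc[7]=?)
step 7: low=(low[0]=0,low[1]=1,low[2]=4,low[3]=3,low[4]=6,low[5]=4,low[6]=2,low[7]=?); scc=(scc[0]=0,scc[1]=3,scc[2]=4,scc[3]=1,scc[4]=5,scc[5]=4,scc[6]=2,scc[7]=?)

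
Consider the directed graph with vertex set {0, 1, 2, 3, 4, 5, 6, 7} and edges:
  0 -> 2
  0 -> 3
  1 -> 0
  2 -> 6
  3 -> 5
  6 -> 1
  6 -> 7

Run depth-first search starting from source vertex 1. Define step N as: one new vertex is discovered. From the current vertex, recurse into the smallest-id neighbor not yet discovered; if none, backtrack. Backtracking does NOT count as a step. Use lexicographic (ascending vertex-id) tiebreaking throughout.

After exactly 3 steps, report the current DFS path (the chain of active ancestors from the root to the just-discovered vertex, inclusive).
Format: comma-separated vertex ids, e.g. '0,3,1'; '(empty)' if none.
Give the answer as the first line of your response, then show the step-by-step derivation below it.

1,0,2

step 1: discover 1; path=1; order=1
step 2: discover 0; path=1>0; order=1,0
step 3: discover 2; path=1>0>2; order=1,0,2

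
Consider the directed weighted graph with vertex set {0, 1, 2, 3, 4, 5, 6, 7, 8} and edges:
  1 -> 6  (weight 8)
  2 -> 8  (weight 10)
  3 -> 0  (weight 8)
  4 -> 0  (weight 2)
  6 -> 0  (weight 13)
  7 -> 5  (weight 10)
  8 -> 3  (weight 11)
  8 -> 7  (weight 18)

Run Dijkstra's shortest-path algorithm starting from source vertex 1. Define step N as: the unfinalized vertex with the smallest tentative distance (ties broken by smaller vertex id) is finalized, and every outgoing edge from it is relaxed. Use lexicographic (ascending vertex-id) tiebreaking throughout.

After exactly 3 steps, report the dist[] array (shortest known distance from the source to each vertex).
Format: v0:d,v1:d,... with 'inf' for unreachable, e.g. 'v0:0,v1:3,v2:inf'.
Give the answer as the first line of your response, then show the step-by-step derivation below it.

v0:21,v1:0,v2:inf,v3:inf,v4:inf,v5:inf,v6:8,v7:inf,v8:inf

step 1: dist = v0:inf,v1:0,v2:inf,v3:inf,v4:inf,v5:inf,v6:8,v7:inf,v8:inf
step 2: dist = v0:21,v1:0,v2:inf,v3:inf,v4:inf,v5:inf,v6:8,v7:inf,v8:inf
step 3: dist = v0:21,v1:0,v2:inf,v3:inf,v4:inf,v5:inf,v6:8,v7:inf,v8:inf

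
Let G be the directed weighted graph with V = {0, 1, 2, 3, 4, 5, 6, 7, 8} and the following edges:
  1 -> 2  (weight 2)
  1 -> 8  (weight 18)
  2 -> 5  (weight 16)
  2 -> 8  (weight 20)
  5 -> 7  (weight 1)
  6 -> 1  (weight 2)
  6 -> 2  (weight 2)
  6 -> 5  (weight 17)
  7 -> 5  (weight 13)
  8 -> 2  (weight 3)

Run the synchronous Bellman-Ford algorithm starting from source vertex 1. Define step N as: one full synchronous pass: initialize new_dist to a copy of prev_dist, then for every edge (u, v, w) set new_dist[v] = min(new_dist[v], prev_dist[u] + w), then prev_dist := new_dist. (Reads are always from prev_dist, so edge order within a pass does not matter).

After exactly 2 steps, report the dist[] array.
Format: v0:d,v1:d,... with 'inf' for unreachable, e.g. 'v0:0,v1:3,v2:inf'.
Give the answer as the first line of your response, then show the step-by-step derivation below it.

v0:inf,v1:0,v2:2,v3:inf,v4:inf,v5:18,v6:inf,v7:inf,v8:18

step 1: dist = v0:inf,v1:0,v2:2,v3:inf,v4:inf,v5:inf,v6:inf,v7:inf,v8:18
step 2: dist = v0:inf,v1:0,v2:2,v3:inf,v4:inf,v5:18,v6:inf,v7:inf,v8:18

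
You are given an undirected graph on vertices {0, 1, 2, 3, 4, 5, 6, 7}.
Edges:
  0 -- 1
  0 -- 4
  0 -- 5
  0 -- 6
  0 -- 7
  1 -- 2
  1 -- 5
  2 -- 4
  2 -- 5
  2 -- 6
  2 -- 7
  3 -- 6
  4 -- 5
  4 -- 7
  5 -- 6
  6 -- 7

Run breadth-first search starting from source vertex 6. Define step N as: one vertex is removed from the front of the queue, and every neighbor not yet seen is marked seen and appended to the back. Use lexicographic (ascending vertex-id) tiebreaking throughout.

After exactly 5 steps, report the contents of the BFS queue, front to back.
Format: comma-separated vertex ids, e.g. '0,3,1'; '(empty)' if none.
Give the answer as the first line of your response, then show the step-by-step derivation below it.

7,1,4

step 1: dequeue 6; queue=[0,2,3,5,7]; order=6
step 2: dequeue 0; queue=[2,3,5,7,1,4]; order=6,0
step 3: dequeue 2; queue=[3,5,7,1,4]; order=6,0,2
step 4: dequeue 3; queue=[5,7,1,4]; order=6,0,2,3
step 5: dequeue 5; queue=[7,1,4]; order=6,0,2,3,5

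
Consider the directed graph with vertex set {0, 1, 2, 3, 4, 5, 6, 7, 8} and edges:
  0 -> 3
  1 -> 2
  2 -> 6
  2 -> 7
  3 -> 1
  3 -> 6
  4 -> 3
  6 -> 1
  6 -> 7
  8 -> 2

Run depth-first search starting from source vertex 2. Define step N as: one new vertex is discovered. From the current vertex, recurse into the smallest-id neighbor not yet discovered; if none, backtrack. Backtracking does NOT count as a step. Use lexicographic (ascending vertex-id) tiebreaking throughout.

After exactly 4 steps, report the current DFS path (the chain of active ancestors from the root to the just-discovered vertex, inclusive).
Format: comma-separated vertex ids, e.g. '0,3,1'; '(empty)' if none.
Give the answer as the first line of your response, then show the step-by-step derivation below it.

2,6,7

step 1: discover 2; path=2; order=2
step 2: discover 6; path=2>6; order=2,6
step 3: discover 1; path=2>6>1; order=2,6,1
step 4: discover 7; path=2>6>7; order=2,6,1,7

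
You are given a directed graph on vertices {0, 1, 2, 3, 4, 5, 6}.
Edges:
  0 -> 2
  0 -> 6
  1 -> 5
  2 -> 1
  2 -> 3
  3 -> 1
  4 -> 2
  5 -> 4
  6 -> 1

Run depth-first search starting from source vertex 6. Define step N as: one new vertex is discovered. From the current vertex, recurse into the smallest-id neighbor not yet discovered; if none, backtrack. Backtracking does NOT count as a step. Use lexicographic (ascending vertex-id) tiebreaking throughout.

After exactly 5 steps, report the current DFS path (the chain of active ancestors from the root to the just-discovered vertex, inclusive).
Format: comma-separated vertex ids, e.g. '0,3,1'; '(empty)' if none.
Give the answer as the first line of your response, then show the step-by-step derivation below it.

6,1,5,4,2

step 1: discover 6; path=6; order=6
step 2: discover 1; path=6>1; order=6,1
step 3: discover 5; path=6>1>5; order=6,1,5
step 4: discover 4; path=6>1>5>4; order=6,1,5,4
step 5: discover 2; path=6>1>5>4>2; order=6,1,5,4,2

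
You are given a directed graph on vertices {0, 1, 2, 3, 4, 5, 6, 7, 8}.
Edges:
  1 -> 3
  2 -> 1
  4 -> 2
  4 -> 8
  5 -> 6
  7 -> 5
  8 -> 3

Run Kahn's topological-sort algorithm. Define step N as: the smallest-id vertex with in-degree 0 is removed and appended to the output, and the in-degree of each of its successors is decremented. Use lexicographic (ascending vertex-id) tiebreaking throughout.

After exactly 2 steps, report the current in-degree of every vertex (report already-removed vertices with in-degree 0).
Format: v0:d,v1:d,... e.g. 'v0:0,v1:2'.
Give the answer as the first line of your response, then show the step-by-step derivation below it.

v0:0,v1:1,v2:0,v3:2,v4:0,v5:1,v6:1,v7:0,v8:0

step 1: output 0; order=[0]; indeg=(0,1,1,2,0,1,1,0,1)
step 2: output 4; order=[0,4]; indeg=(0,1,0,2,0,1,1,0,0)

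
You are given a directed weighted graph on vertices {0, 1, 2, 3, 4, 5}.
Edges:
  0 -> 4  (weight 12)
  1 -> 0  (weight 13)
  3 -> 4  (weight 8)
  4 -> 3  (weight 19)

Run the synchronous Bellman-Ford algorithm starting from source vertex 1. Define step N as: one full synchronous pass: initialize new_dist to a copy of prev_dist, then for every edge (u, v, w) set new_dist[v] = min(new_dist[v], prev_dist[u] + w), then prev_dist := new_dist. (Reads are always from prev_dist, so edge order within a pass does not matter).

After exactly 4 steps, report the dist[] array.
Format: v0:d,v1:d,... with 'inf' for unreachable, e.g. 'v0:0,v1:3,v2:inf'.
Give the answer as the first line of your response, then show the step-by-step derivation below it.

v0:13,v1:0,v2:inf,v3:44,v4:25,v5:inf

step 1: dist = v0:13,v1:0,v2:inf,v3:inf,v4:inf,v5:inf
step 2: dist = v0:13,v1:0,v2:inf,v3:inf,v4:25,v5:inf
step 3: dist = v0:13,v1:0,v2:inf,v3:44,v4:25,v5:inf
step 4: dist = v0:13,v1:0,v2:inf,v3:44,v4:25,v5:inf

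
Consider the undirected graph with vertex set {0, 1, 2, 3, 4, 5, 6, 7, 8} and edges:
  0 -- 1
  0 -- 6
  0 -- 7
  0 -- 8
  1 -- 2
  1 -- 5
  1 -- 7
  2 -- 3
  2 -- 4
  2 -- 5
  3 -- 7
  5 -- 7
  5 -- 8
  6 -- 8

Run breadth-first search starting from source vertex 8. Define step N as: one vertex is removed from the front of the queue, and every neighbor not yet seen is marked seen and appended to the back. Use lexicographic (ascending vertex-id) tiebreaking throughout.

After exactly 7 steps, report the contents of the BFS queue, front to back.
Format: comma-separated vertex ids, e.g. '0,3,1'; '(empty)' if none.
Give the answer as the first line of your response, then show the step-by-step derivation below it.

3,4

step 1: dequeue 8; queue=[0,5,6]; order=8
step 2: dequeue 0; queue=[5,6,1,7]; order=8,0
step 3: dequeue 5; queue=[6,1,7,2]; order=8,0,5
step 4: dequeue 6; queue=[1,7,2]; order=8,0,5,6
step 5: dequeue 1; queue=[7,2]; order=8,0,5,6,1
step 6: dequeue 7; queue=[2,3]; order=8,0,5,6,1,7
step 7: dequeue 2; queue=[3,4]; order=8,0,5,6,1,7,2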